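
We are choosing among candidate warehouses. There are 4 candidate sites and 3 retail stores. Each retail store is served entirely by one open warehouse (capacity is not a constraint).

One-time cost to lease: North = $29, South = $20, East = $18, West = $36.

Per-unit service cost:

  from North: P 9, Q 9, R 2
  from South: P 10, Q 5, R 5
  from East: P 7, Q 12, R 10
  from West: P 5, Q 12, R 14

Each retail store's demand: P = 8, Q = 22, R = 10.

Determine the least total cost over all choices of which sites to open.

Minimum total cost: 251

For any fixed open set, each retail store goes to its cheapest open site; total = fixed + service.
{North, South}: P→North 9·8=72, Q→South 5·22=110, R→North 2·10=20. Service 202; fixed 49; total 251.
{North, South, East}: service 186 + fixed 67 = 253
{South, East}: P→East 7·8=56, Q→South 5·22=110, R→South 5·10=50. Service 216; fixed 38; total 254.
{North, South, East, West}: P→West 5·8=40, Q→South 5·22=110, R→North 2·10=20. Service 170; fixed 103; total 273.
(All 15 nonempty subsets were checked; North and South is lowest.)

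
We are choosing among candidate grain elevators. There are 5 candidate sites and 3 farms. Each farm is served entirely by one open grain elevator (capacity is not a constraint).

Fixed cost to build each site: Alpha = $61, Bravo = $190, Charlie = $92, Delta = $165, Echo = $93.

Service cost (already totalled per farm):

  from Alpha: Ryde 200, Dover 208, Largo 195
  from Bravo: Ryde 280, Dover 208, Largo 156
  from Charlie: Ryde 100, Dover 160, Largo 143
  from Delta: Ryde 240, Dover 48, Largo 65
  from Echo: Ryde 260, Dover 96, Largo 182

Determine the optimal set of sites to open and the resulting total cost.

For any fixed open set, each farm goes to its cheapest open site; total = fixed + service.
{Charlie, Delta}: Ryde→Charlie 100, Dover→Delta 48, Largo→Delta 65. Service 213; fixed 257; total 470.
{Charlie}: service 403 + fixed 92 = 495
{Delta}: service 353 + fixed 165 = 518
{Alpha, Bravo, Charlie, Delta, Echo}: Ryde→Charlie 100, Dover→Delta 48, Largo→Delta 65. Service 213; fixed 601; total 814.
No other subset beats 470.

Open Charlie and Delta; minimum total cost 470.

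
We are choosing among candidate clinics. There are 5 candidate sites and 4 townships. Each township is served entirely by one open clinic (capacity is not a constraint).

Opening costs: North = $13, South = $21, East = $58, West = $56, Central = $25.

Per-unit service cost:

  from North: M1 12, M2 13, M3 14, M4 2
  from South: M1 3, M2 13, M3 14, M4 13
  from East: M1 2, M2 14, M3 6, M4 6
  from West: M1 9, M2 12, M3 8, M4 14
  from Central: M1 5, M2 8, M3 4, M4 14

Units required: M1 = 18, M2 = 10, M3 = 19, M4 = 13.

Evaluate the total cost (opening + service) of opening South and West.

Each township is assigned to its cheapest site among the open ones.
{South, West}: M1→South 3·18=54, M2→West 12·10=120, M3→West 8·19=152, M4→South 13·13=169. Service 495; fixed 77; total 572.

Total cost: 572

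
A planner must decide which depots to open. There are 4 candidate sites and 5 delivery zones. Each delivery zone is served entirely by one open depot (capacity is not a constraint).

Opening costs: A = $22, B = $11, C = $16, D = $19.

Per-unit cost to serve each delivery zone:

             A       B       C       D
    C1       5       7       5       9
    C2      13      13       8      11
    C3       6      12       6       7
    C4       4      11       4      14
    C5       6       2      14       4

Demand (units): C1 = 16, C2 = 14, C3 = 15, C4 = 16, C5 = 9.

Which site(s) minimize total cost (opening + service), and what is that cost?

For any fixed open set, each delivery zone goes to its cheapest open site; total = fixed + service.
{B, C}: C1→C 5·16=80, C2→C 8·14=112, C3→C 6·15=90, C4→C 4·16=64, C5→B 2·9=18. Service 364; fixed 27; total 391.
{B, C, D}: service 364 + fixed 46 = 410
{A, B, C}: service 364 + fixed 49 = 413
{A, B, C, D}: C1→A 5·16=80, C2→C 8·14=112, C3→A 6·15=90, C4→A 4·16=64, C5→B 2·9=18. Service 364; fixed 68; total 432.
(All 15 nonempty subsets were checked; B and C is lowest.)

Open B and C; minimum total cost 391.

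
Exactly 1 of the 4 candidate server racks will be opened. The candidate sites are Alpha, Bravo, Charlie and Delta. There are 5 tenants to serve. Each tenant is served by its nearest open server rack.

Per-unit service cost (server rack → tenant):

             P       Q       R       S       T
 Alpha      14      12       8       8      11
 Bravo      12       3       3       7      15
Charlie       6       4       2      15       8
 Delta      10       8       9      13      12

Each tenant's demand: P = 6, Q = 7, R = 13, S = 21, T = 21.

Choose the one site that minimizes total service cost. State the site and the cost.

With exactly 1 open, each tenant uses its cheapest among the chosen.
{Charlie}: P→Charlie 6·6=36, Q→Charlie 4·7=28, R→Charlie 2·13=26, S→Charlie 15·21=315, T→Charlie 8·21=168. Service cost 573.
{Bravo}: service cost 594
{Alpha}: service cost 671
Among all 4 size-1 choices, {Charlie} is lowest.

Choose Charlie only; total service cost 573.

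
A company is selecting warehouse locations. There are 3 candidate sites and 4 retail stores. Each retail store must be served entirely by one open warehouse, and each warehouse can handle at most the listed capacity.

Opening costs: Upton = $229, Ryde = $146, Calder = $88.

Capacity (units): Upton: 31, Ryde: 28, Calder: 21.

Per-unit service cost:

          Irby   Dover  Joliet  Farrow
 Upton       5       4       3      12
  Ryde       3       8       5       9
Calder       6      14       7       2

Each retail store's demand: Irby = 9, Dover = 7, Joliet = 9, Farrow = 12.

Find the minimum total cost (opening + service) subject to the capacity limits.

Open {Ryde, Calder}: Irby→Ryde 3·9=27, Dover→Ryde 8·7=56, Joliet→Ryde 5·9=45, Farrow→Calder 2·12=24.
Loads: Ryde carries 25/28, Calder carries 12/21. Service 152; fixed 234; total 386.
Next best feasible plan costs 404.

Minimum total cost: 386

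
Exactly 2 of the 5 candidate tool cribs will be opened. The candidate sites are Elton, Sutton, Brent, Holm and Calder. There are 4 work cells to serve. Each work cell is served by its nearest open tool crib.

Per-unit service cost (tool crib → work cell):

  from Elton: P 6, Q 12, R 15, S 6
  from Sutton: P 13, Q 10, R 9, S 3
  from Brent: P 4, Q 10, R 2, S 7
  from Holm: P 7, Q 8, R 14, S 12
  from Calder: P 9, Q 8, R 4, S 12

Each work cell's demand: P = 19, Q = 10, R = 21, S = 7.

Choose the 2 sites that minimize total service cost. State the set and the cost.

With exactly 2 open, each work cell uses its cheapest among the chosen.
{Sutton, Brent}: P→Brent 4·19=76, Q→Sutton 10·10=100, R→Brent 2·21=42, S→Sutton 3·7=21. Service cost 239.
{Brent, Holm}: service cost 247
{Brent, Calder}: service cost 247
Among all 10 size-2 choices, {Sutton, Brent} is lowest.

Choose Sutton and Brent; total service cost 239.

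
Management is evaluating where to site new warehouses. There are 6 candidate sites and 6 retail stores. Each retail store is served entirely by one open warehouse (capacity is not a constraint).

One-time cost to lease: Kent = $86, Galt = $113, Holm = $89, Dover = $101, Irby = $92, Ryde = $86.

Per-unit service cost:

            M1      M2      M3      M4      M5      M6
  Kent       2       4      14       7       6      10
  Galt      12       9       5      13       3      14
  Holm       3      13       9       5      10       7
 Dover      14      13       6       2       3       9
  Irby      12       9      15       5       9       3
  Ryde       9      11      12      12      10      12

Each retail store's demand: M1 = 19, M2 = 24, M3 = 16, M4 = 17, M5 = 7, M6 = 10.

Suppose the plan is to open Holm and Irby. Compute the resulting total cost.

Total cost: 776

Each retail store is assigned to its cheapest site among the open ones.
{Holm, Irby}: M1→Holm 3·19=57, M2→Irby 9·24=216, M3→Holm 9·16=144, M4→Holm 5·17=85, M5→Irby 9·7=63, M6→Irby 3·10=30. Service 595; fixed 181; total 776.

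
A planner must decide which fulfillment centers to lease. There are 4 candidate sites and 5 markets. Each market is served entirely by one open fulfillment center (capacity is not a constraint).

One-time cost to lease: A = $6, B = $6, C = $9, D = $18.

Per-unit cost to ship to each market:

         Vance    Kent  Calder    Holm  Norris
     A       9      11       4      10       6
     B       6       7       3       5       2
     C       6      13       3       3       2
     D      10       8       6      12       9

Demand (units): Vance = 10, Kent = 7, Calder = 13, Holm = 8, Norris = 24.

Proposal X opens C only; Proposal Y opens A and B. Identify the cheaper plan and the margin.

Proposal Y is cheaper by 23.

Proposal X: {C}: Vance→C 6·10=60, Kent→C 13·7=91, Calder→C 3·13=39, Holm→C 3·8=24, Norris→C 2·24=48. Service 262; fixed 9; total 271.
Proposal Y: {A, B}: Vance→B 6·10=60, Kent→B 7·7=49, Calder→B 3·13=39, Holm→B 5·8=40, Norris→B 2·24=48. Service 236; fixed 12; total 248.
Difference: |271 − 248| = 23.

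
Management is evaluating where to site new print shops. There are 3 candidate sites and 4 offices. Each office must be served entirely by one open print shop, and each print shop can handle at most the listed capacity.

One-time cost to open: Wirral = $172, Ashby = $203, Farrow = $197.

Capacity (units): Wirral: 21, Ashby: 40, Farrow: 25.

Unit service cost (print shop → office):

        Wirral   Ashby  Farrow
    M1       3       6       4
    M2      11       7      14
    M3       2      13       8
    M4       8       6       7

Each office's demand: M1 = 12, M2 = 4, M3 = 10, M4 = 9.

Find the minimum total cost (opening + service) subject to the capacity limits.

Open {Ashby}: M1→Ashby 6·12=72, M2→Ashby 7·4=28, M3→Ashby 13·10=130, M4→Ashby 6·9=54.
Loads: Ashby carries 35/40. Service 284; fixed 203; total 487.
Next best feasible plan costs 544.

Minimum total cost: 487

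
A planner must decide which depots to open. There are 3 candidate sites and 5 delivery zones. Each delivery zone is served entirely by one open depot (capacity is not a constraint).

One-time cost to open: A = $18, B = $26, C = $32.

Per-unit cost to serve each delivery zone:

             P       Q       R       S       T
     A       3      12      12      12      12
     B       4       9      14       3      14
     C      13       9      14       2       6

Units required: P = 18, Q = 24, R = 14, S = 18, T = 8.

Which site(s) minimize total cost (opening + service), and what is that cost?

For any fixed open set, each delivery zone goes to its cheapest open site; total = fixed + service.
{A, C}: P→A 3·18=54, Q→C 9·24=216, R→A 12·14=168, S→C 2·18=36, T→C 6·8=48. Service 522; fixed 50; total 572.
{A, B, C}: P→A 3·18=54, Q→B 9·24=216, R→A 12·14=168, S→C 2·18=36, T→C 6·8=48. Service 522; fixed 76; total 598.
{B, C}: P→B 4·18=72, Q→B 9·24=216, R→B 14·14=196, S→C 2·18=36, T→C 6·8=48. Service 568; fixed 58; total 626.
{A}: service 822 + fixed 18 = 840
No other subset beats 572.

Open A and C; minimum total cost 572.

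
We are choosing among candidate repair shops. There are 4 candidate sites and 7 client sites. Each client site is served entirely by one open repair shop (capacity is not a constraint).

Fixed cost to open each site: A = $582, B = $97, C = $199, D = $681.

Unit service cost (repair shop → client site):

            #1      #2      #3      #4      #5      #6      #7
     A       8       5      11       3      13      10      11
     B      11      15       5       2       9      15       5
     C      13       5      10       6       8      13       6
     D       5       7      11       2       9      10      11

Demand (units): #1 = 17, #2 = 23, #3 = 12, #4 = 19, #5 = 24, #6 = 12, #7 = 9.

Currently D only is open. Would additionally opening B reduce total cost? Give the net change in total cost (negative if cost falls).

Current service cost with {D}: 851.
Adding B: each client site re-picks its cheapest; new service cost 725, saving 126.
Extra fixed cost: 97. Net change = 97 − 126 = -29.
(Totals: 1532 → 1503.)

Yes — net change −29 (cost falls by 29).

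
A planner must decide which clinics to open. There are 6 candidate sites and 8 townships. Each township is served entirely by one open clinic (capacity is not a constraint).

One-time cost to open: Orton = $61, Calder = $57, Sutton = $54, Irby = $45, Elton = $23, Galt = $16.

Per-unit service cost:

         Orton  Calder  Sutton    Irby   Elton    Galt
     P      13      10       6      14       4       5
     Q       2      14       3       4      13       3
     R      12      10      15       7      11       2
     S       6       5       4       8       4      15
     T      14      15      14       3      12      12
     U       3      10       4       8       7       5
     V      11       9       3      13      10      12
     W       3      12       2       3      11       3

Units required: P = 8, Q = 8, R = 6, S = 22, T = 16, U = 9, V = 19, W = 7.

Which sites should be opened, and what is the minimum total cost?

For any fixed open set, each township goes to its cheapest open site; total = fixed + service.
{Sutton, Irby, Galt}: P→Galt 5·8=40, Q→Sutton 3·8=24, R→Galt 2·6=12, S→Sutton 4·22=88, T→Irby 3·16=48, U→Sutton 4·9=36, V→Sutton 3·19=57, W→Sutton 2·7=14. Service 319; fixed 115; total 434.
{Sutton, Irby, Elton, Galt}: P→Elton 4·8=32, Q→Sutton 3·8=24, R→Galt 2·6=12, S→Sutton 4·22=88, T→Irby 3·16=48, U→Sutton 4·9=36, V→Sutton 3·19=57, W→Sutton 2·7=14. Service 311; fixed 138; total 449.
{Sutton, Irby}: service 357 + fixed 99 = 456
{Orton, Calder, Sutton, Irby, Elton, Galt}: service 294 + fixed 256 = 550
No other subset beats 434.

Open Sutton, Irby and Galt; minimum total cost 434.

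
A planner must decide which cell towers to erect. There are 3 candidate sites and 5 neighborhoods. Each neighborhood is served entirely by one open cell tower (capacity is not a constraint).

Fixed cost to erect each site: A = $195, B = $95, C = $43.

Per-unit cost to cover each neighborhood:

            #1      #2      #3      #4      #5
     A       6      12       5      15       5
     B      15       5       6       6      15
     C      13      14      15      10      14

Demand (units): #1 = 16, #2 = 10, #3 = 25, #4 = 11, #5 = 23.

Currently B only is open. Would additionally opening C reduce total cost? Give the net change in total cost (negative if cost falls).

Yes — net change −12 (cost falls by 12).

Current service cost with {B}: 851.
Adding C: each neighborhood re-picks its cheapest; new service cost 796, saving 55.
Extra fixed cost: 43. Net change = 43 − 55 = -12.
(Totals: 946 → 934.)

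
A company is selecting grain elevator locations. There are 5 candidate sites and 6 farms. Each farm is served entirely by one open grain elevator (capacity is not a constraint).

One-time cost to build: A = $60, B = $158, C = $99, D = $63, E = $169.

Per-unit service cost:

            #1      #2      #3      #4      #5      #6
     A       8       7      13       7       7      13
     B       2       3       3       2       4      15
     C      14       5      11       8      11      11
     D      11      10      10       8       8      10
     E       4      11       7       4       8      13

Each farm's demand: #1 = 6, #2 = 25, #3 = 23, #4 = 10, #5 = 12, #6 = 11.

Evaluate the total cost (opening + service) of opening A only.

Total cost: 879

Each farm is assigned to its cheapest site among the open ones.
{A}: #1→A 8·6=48, #2→A 7·25=175, #3→A 13·23=299, #4→A 7·10=70, #5→A 7·12=84, #6→A 13·11=143. Service 819; fixed 60; total 879.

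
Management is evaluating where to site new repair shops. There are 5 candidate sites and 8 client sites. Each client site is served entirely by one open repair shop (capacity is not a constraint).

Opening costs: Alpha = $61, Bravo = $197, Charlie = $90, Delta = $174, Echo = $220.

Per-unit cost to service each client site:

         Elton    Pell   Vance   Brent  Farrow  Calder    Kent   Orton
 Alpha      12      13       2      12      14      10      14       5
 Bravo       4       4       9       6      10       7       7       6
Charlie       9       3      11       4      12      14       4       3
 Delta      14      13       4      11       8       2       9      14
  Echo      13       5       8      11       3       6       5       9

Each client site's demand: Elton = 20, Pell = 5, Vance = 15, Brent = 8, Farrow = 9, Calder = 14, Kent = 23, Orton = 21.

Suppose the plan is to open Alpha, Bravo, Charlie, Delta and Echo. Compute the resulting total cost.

Each client site is assigned to its cheapest site among the open ones.
{Alpha, Bravo, Charlie, Delta, Echo}: Elton→Bravo 4·20=80, Pell→Charlie 3·5=15, Vance→Alpha 2·15=30, Brent→Charlie 4·8=32, Farrow→Echo 3·9=27, Calder→Delta 2·14=28, Kent→Charlie 4·23=92, Orton→Charlie 3·21=63. Service 367; fixed 742; total 1109.

Total cost: 1109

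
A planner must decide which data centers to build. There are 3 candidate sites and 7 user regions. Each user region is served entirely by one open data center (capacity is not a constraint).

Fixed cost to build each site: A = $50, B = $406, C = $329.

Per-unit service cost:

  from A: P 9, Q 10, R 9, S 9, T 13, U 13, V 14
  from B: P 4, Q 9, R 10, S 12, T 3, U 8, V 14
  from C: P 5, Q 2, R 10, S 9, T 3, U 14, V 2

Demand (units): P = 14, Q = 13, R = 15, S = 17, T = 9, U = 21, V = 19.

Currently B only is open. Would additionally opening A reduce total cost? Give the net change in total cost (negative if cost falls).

Current service cost with {B}: 988.
Adding A: each user region re-picks its cheapest; new service cost 922, saving 66.
Extra fixed cost: 50. Net change = 50 − 66 = -16.
(Totals: 1394 → 1378.)

Yes — net change −16 (cost falls by 16).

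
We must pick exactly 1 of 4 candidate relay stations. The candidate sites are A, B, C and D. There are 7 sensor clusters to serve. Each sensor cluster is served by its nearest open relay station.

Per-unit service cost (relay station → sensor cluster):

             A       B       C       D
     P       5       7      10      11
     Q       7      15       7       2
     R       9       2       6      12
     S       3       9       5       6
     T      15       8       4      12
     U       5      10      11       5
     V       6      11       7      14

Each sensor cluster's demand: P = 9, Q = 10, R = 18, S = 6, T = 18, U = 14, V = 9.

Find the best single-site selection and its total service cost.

Choose C only; total service cost 587.

With exactly 1 open, each sensor cluster uses its cheapest among the chosen.
{C}: P→C 10·9=90, Q→C 7·10=70, R→C 6·18=108, S→C 5·6=30, T→C 4·18=72, U→C 11·14=154, V→C 7·9=63. Service cost 587.
{B}: service cost 686
{A}: service cost 689
Among all 4 size-1 choices, {C} is lowest.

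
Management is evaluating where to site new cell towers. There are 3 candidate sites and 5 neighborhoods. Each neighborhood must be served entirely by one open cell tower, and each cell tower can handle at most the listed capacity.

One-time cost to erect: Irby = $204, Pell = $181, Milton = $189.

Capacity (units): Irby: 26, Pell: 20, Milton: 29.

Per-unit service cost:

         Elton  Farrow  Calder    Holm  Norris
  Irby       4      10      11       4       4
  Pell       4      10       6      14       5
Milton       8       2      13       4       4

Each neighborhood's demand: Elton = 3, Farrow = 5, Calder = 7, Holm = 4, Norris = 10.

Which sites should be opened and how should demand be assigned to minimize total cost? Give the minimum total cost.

Open {Milton}: Elton→Milton 8·3=24, Farrow→Milton 2·5=10, Calder→Milton 13·7=91, Holm→Milton 4·4=16, Norris→Milton 4·10=40.
Loads: Milton carries 29/29. Service 181; fixed 189; total 370.
Next best feasible plan costs 490.

Minimum total cost: 370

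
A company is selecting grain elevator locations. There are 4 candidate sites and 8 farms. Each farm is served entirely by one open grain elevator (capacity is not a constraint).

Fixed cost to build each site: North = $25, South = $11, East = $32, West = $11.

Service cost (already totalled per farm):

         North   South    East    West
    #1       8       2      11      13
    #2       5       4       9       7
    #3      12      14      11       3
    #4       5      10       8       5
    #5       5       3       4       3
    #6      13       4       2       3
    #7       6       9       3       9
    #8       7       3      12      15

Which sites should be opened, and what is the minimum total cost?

For any fixed open set, each farm goes to its cheapest open site; total = fixed + service.
{South, West}: #1→South 2, #2→South 4, #3→West 3, #4→West 5, #5→South 3, #6→West 3, #7→South 9, #8→South 3. Service 32; fixed 22; total 54.
{South}: #1→South 2, #2→South 4, #3→South 14, #4→South 10, #5→South 3, #6→South 4, #7→South 9, #8→South 3. Service 49; fixed 11; total 60.
{West}: service 58 + fixed 11 = 69
{North, South, East, West}: service 25 + fixed 79 = 104
No other subset beats 54.

Open South and West; minimum total cost 54.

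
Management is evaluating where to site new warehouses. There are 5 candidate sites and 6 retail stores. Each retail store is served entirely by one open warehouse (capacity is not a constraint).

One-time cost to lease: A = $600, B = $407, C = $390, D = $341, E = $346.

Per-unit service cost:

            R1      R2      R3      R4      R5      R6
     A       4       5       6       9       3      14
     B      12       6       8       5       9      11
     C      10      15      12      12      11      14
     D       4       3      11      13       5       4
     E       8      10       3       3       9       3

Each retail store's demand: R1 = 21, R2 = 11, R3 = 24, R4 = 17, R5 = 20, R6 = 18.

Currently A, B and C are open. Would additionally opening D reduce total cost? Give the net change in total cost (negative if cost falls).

Current service cost with {A, B, C}: 626.
Adding D: each retail store re-picks its cheapest; new service cost 478, saving 148.
Extra fixed cost: 341. Net change = 341 − 148 = 193.
(Totals: 2023 → 2216.)

No — net change +193 (cost rises by 193).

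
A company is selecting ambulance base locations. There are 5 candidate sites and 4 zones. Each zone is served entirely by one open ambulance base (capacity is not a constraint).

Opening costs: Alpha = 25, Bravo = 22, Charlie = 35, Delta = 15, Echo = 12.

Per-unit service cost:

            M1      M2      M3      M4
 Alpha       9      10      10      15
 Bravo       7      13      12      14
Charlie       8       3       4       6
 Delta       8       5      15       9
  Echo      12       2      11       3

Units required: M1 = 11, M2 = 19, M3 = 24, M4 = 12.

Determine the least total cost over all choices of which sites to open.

Minimum total cost: 305

For any fixed open set, each zone goes to its cheapest open site; total = fixed + service.
{Charlie, Echo}: M1→Charlie 8·11=88, M2→Echo 2·19=38, M3→Charlie 4·24=96, M4→Echo 3·12=36. Service 258; fixed 47; total 305.
{Bravo, Charlie, Echo}: service 247 + fixed 69 = 316
{Charlie, Delta, Echo}: service 258 + fixed 62 = 320
{Alpha, Bravo, Charlie, Delta, Echo}: M1→Bravo 7·11=77, M2→Echo 2·19=38, M3→Charlie 4·24=96, M4→Echo 3·12=36. Service 247; fixed 109; total 356.
No other subset beats 305.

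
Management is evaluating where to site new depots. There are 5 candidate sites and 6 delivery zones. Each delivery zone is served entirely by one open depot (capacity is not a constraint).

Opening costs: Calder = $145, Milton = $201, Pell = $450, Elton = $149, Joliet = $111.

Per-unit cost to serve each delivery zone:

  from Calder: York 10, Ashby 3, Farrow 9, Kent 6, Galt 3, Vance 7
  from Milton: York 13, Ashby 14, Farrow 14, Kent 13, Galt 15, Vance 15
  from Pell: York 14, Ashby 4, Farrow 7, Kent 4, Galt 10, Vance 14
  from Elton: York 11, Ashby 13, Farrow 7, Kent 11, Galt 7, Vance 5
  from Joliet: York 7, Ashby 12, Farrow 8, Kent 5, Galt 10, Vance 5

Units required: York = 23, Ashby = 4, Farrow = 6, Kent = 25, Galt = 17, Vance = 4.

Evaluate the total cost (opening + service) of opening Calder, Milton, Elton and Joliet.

Total cost: 1017

Each delivery zone is assigned to its cheapest site among the open ones.
{Calder, Milton, Elton, Joliet}: York→Joliet 7·23=161, Ashby→Calder 3·4=12, Farrow→Elton 7·6=42, Kent→Joliet 5·25=125, Galt→Calder 3·17=51, Vance→Elton 5·4=20. Service 411; fixed 606; total 1017.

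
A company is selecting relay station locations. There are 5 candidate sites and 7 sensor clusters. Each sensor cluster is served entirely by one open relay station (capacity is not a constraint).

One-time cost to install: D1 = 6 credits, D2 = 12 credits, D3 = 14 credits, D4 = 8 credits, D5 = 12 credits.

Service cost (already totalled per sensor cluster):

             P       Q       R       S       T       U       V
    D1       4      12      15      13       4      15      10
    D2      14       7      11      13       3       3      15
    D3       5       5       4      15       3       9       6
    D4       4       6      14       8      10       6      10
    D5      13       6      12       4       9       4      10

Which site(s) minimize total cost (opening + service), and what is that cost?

Open D3 and D5; minimum total cost 57.

For any fixed open set, each sensor cluster goes to its cheapest open site; total = fixed + service.
{D3, D5}: P→D3 5, Q→D3 5, R→D3 4, S→D5 4, T→D3 3, U→D5 4, V→D3 6. Service 31; fixed 26; total 57.
{D3, D4}: P→D4 4, Q→D3 5, R→D3 4, S→D4 8, T→D3 3, U→D4 6, V→D3 6. Service 36; fixed 22; total 58.
{D3}: service 47 + fixed 14 = 61
{D1, D2, D3, D4, D5}: service 29 + fixed 52 = 81
No other subset beats 57.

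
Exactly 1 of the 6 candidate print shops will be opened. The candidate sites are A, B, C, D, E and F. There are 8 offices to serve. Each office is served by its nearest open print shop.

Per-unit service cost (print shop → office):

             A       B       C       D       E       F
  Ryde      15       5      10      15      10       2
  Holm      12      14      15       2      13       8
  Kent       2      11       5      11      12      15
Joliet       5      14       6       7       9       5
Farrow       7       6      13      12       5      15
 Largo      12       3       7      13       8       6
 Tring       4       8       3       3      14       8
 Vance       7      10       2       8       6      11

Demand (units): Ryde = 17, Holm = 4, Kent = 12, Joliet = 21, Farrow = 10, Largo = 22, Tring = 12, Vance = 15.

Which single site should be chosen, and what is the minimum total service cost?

With exactly 1 open, each office uses its cheapest among the chosen.
{C}: Ryde→C 10·17=170, Holm→C 15·4=60, Kent→C 5·12=60, Joliet→C 6·21=126, Farrow→C 13·10=130, Largo→C 7·22=154, Tring→C 3·12=36, Vance→C 2·15=30. Service cost 766.
{F}: service cost 894
{A}: service cost 919
Among all 6 size-1 choices, {C} is lowest.

Choose C only; total service cost 766.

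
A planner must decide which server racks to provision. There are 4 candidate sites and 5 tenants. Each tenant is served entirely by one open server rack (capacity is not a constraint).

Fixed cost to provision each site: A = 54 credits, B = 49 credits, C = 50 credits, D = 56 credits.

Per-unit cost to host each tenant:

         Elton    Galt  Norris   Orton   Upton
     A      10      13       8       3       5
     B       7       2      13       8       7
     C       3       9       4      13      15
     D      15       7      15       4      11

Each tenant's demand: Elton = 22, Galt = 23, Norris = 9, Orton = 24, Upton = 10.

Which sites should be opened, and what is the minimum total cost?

Open A, B and C; minimum total cost 423.

For any fixed open set, each tenant goes to its cheapest open site; total = fixed + service.
{A, B, C}: Elton→C 3·22=66, Galt→B 2·23=46, Norris→C 4·9=36, Orton→A 3·24=72, Upton→A 5·10=50. Service 270; fixed 153; total 423.
{B, C, D}: service 314 + fixed 155 = 469
{A, B, C, D}: service 270 + fixed 209 = 479
{B}: service 579 + fixed 49 = 628
No other subset beats 423.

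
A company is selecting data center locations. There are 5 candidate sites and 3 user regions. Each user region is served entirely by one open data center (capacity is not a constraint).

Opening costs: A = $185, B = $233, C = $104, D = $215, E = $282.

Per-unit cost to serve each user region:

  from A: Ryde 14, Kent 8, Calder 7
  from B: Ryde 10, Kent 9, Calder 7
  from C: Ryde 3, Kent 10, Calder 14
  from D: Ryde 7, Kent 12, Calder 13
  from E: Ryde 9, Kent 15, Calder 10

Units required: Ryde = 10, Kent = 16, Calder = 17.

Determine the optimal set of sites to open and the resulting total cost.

Open C only; minimum total cost 532.

For any fixed open set, each user region goes to its cheapest open site; total = fixed + service.
{C}: Ryde→C 3·10=30, Kent→C 10·16=160, Calder→C 14·17=238. Service 428; fixed 104; total 532.
{A, C}: Ryde→C 3·10=30, Kent→A 8·16=128, Calder→A 7·17=119. Service 277; fixed 289; total 566.
{A}: service 387 + fixed 185 = 572
{A, B, C, D, E}: service 277 + fixed 1019 = 1296
No other subset beats 532.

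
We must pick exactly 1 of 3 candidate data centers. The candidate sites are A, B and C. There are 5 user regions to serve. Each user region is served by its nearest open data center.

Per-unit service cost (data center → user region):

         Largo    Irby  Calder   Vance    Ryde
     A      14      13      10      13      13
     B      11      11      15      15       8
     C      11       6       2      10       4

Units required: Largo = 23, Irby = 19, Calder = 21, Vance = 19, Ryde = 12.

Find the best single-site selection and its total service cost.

With exactly 1 open, each user region uses its cheapest among the chosen.
{C}: Largo→C 11·23=253, Irby→C 6·19=114, Calder→C 2·21=42, Vance→C 10·19=190, Ryde→C 4·12=48. Service cost 647.
{B}: service cost 1158
{A}: service cost 1182
Among all 3 size-1 choices, {C} is lowest.

Choose C only; total service cost 647.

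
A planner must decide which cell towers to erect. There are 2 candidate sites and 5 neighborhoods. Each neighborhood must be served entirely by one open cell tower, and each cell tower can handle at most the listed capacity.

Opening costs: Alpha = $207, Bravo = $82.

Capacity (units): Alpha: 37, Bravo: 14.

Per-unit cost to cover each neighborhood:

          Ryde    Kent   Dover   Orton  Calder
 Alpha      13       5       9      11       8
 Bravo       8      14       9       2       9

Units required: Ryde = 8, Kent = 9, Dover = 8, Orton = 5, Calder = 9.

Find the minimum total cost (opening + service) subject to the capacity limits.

Minimum total cost: 552

Open {Alpha, Bravo}: Ryde→Bravo 8·8=64, Kent→Alpha 5·9=45, Dover→Alpha 9·8=72, Orton→Bravo 2·5=10, Calder→Alpha 8·9=72.
Loads: Alpha carries 26/37, Bravo carries 13/14. Service 263; fixed 289; total 552.
Next best feasible plan costs 592.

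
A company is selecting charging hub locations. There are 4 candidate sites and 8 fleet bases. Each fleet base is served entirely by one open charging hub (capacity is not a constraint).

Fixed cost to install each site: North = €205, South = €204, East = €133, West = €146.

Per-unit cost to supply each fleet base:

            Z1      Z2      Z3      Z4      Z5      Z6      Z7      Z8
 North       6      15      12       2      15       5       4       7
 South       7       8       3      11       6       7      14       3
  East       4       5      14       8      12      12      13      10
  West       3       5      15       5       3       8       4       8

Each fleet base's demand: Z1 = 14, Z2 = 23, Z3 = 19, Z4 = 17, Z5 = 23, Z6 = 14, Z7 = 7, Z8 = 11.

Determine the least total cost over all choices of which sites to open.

Minimum total cost: 877

For any fixed open set, each fleet base goes to its cheapest open site; total = fixed + service.
{South, West}: Z1→West 3·14=42, Z2→West 5·23=115, Z3→South 3·19=57, Z4→West 5·17=85, Z5→West 3·23=69, Z6→South 7·14=98, Z7→West 4·7=28, Z8→South 3·11=33. Service 527; fixed 350; total 877.
{West}: service 824 + fixed 146 = 970
{North, South, West}: Z1→West 3·14=42, Z2→West 5·23=115, Z3→South 3·19=57, Z4→North 2·17=34, Z5→West 3·23=69, Z6→North 5·14=70, Z7→North 4·7=28, Z8→South 3·11=33. Service 448; fixed 555; total 1003.
{North, South, East, West}: service 448 + fixed 688 = 1136
No other subset beats 877.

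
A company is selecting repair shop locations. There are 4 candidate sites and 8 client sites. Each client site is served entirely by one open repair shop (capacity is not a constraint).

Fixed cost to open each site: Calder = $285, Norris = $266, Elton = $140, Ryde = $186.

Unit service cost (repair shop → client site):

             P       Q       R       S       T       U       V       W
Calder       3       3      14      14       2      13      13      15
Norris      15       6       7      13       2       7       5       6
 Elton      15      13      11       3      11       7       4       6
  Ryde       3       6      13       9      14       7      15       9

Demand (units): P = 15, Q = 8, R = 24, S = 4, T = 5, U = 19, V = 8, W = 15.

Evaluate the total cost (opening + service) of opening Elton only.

Each client site is assigned to its cheapest site among the open ones.
{Elton}: P→Elton 15·15=225, Q→Elton 13·8=104, R→Elton 11·24=264, S→Elton 3·4=12, T→Elton 11·5=55, U→Elton 7·19=133, V→Elton 4·8=32, W→Elton 6·15=90. Service 915; fixed 140; total 1055.

Total cost: 1055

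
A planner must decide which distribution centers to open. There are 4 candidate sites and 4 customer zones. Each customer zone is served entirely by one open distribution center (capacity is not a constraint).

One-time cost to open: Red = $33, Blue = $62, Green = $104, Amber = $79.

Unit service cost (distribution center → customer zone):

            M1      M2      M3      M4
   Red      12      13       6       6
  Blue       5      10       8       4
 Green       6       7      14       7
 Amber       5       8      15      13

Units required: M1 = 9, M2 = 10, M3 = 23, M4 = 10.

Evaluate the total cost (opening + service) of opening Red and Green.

Total cost: 459

Each customer zone is assigned to its cheapest site among the open ones.
{Red, Green}: M1→Green 6·9=54, M2→Green 7·10=70, M3→Red 6·23=138, M4→Red 6·10=60. Service 322; fixed 137; total 459.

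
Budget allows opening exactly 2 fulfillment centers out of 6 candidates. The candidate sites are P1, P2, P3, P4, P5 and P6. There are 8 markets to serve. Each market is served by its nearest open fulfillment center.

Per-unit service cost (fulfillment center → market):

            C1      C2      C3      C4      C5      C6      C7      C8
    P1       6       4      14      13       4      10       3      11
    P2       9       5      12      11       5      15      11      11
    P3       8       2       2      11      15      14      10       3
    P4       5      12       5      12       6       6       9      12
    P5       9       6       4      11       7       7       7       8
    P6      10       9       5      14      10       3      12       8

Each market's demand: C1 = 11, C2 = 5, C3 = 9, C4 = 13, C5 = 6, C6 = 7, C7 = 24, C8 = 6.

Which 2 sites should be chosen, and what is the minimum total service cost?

With exactly 2 open, each market uses its cheapest among the chosen.
{P1, P3}: C1→P1 6·11=66, C2→P3 2·5=10, C3→P3 2·9=18, C4→P3 11·13=143, C5→P1 4·6=24, C6→P1 10·7=70, C7→P1 3·24=72, C8→P3 3·6=18. Service cost 421.
{P1, P5}: service cost 458
{P1, P6}: service cost 465
Among all 15 size-2 choices, {P1, P3} is lowest.

Choose P1 and P3; total service cost 421.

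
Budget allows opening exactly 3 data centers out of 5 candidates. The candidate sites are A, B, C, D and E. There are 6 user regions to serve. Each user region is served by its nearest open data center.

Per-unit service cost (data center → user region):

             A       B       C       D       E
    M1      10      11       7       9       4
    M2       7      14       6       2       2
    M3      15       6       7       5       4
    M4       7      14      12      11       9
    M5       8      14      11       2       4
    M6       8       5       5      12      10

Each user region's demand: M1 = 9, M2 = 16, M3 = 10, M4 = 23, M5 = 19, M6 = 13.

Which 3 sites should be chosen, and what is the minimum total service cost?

Choose A, C and D; total service cost 409.

With exactly 3 open, each user region uses its cheapest among the chosen.
{A, C, D}: M1→C 7·9=63, M2→D 2·16=32, M3→D 5·10=50, M4→A 7·23=161, M5→D 2·19=38, M6→C 5·13=65. Service cost 409.
{A, B, E}: service cost 410
{A, C, E}: service cost 410
Among all 10 size-3 choices, {A, C, D} is lowest.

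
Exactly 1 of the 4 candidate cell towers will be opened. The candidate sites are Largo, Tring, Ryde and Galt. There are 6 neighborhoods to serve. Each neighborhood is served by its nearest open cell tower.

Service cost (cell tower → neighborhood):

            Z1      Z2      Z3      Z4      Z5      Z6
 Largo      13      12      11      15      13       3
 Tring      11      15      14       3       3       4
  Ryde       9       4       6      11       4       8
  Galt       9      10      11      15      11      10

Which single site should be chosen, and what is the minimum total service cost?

With exactly 1 open, each neighborhood uses its cheapest among the chosen.
{Ryde}: Z1→Ryde 9, Z2→Ryde 4, Z3→Ryde 6, Z4→Ryde 11, Z5→Ryde 4, Z6→Ryde 8. Service cost 42.
{Tring}: service cost 50
{Galt}: service cost 66
Among all 4 size-1 choices, {Ryde} is lowest.

Choose Ryde only; total service cost 42.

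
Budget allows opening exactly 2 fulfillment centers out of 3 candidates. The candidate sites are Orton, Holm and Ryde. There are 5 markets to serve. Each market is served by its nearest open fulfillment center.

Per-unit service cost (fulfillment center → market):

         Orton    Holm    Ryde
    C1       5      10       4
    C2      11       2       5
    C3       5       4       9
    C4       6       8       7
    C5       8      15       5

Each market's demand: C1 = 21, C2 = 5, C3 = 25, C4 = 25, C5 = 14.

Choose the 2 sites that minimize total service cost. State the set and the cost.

With exactly 2 open, each market uses its cheapest among the chosen.
{Holm, Ryde}: C1→Ryde 4·21=84, C2→Holm 2·5=10, C3→Holm 4·25=100, C4→Ryde 7·25=175, C5→Ryde 5·14=70. Service cost 439.
{Orton, Ryde}: service cost 454
{Orton, Holm}: service cost 477
Among all 3 size-2 choices, {Holm, Ryde} is lowest.

Choose Holm and Ryde; total service cost 439.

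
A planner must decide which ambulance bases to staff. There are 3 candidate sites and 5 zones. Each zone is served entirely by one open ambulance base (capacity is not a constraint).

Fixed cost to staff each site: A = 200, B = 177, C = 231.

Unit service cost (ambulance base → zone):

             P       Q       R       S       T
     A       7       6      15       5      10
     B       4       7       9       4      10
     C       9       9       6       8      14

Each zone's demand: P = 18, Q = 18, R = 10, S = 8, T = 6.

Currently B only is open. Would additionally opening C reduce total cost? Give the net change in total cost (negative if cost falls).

Current service cost with {B}: 380.
Adding C: each zone re-picks its cheapest; new service cost 350, saving 30.
Extra fixed cost: 231. Net change = 231 − 30 = 201.
(Totals: 557 → 758.)

No — net change +201 (cost rises by 201).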